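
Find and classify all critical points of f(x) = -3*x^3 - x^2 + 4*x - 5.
f'(x) = -9*x^2 - 2*x + 4

Solve f'(x) = 0:
  9*x^2 + 2*x - 4 = 0 has no rational roots; quadratic formula: x = (-2 ± √148)/18.
  ⇒ x = -sqrt(37)/9 - 1/9 ≈ -0.7870, -1/9 + sqrt(37)/9 ≈ 0.5648

f''(x) = -18*x - 2
Second-derivative test at each critical point:
  f''(-0.7870) = 12.1655 > 0 → local minimum
  f''(0.5648) = -12.1655 < 0 → local maximum

Critical points: x = -sqrt(37)/9 - 1/9 ≈ -0.7870 (local minimum); x = -1/9 + sqrt(37)/9 ≈ 0.5648 (local maximum)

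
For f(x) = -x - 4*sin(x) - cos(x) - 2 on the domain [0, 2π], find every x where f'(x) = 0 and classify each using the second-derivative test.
f'(x) = sin(x) - 4*cos(x) - 1

Solve f'(x) = 0 on [0, 2π]:
  f'(x) = 0 ⇔ sin(x) - 4*cos(x) = 1. Write the left side as R·cos(x + φ) with R = √((-4)² + (-1)²) = sqrt(17), cos φ = -4*sqrt(17)/17, sin φ = -sqrt(17)/17; then cos(x + φ) = sqrt(17)/17. Solve for x and keep the solutions lying in [0, 2π].
  ⇒ x = pi/2 ≈ 1.5708, atan(15/8) + pi ≈ 4.2224

f''(x) = 4*sin(x) + cos(x)
Second-derivative test at each critical point:
  f''(1.5708) = 4 > 0 → local minimum
  f''(4.2224) = -4 < 0 → local maximum

Critical points: x = pi/2 ≈ 1.5708 (local minimum); x = atan(15/8) + pi ≈ 4.2224 (local maximum)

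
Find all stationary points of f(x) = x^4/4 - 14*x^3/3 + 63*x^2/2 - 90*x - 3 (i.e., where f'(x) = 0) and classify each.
f'(x) = x^3 - 14*x^2 + 63*x - 90

Solve f'(x) = 0:
  Factor: x^3 - 14*x^2 + 63*x - 90 = (x - 6)*(x - 5)*(x - 3) = 0.
  ⇒ x = 3, 5, 6

f''(x) = 3*x^2 - 28*x + 63
Second-derivative test at each critical point:
  f''(3) = 6 > 0 → local minimum
  f''(5) = -2 < 0 → local maximum
  f''(6) = 3 > 0 → local minimum

Critical points: x = 3 (local minimum); x = 5 (local maximum); x = 6 (local minimum)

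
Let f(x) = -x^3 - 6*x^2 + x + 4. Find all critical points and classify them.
f'(x) = -3*x^2 - 12*x + 1

Solve f'(x) = 0:
  3*x^2 + 12*x - 1 = 0 has no rational roots; quadratic formula: x = (-12 ± √156)/6.
  ⇒ x = -sqrt(39)/3 - 2 ≈ -4.0817, -2 + sqrt(39)/3 ≈ 0.0817

f''(x) = -6*x - 12
Second-derivative test at each critical point:
  f''(-4.0817) = 12.4900 > 0 → local minimum
  f''(0.0817) = -12.4900 < 0 → local maximum

Critical points: x = -sqrt(39)/3 - 2 ≈ -4.0817 (local minimum); x = -2 + sqrt(39)/3 ≈ 0.0817 (local maximum)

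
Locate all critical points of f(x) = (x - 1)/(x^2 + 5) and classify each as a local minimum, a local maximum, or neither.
f'(x) = (x^2 - 2*x*(x - 1) + 5)/(x^2 + 5)^2

Solve f'(x) = 0:
  f'(x) = -(x^2 - 2*x - 5)/(x^2 + 5)^2; the denominator is positive wherever f is defined, so f'(x) = 0 ⇔ -x^2 + 2*x + 5 = 0.
  x^2 - 2*x - 5 = 0 has no rational roots; quadratic formula: x = (2 ± √24)/2.
  ⇒ x = 1 - sqrt(6) ≈ -1.4495, 1 + sqrt(6) ≈ 3.4495

f''(x) = 2*(4*x^2*(x - 1) + (1 - 3*x)*(x^2 + 5))/(x^2 + 5)^3
Second-derivative test at each critical point:
  f''(-1.4495) = 0.0972 > 0 → local minimum
  f''(3.4495) = -0.0172 < 0 → local maximum

Critical points: x = 1 - sqrt(6) ≈ -1.4495 (local minimum); x = 1 + sqrt(6) ≈ 3.4495 (local maximum)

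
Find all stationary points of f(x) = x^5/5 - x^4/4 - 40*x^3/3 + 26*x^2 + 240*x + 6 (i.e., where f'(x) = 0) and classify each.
f'(x) = x^4 - x^3 - 40*x^2 + 52*x + 240

Solve f'(x) = 0:
  Factor: x^4 - x^3 - 40*x^2 + 52*x + 240 = (x - 5)*(x - 4)*(x + 2)*(x + 6) = 0.
  ⇒ x = -6, -2, 4, 5

f''(x) = 4*x^3 - 3*x^2 - 80*x + 52
Second-derivative test at each critical point:
  f''(-6) = -440 < 0 → local maximum
  f''(-2) = 168 > 0 → local minimum
  f''(4) = -60 < 0 → local maximum
  f''(5) = 77 > 0 → local minimum

Critical points: x = -6 (local maximum); x = -2 (local minimum); x = 4 (local maximum); x = 5 (local minimum)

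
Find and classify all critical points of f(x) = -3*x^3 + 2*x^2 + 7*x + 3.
f'(x) = -9*x^2 + 4*x + 7

Solve f'(x) = 0:
  9*x^2 - 4*x - 7 = 0 has no rational roots; quadratic formula: x = (4 ± √268)/18.
  ⇒ x = 2/9 - sqrt(67)/9 ≈ -0.6873, 2/9 + sqrt(67)/9 ≈ 1.1317

f''(x) = 4 - 18*x
Second-derivative test at each critical point:
  f''(-0.6873) = 16.3707 > 0 → local minimum
  f''(1.1317) = -16.3707 < 0 → local maximum

Critical points: x = 2/9 - sqrt(67)/9 ≈ -0.6873 (local minimum); x = 2/9 + sqrt(67)/9 ≈ 1.1317 (local maximum)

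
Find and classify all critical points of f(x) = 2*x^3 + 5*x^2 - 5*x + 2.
f'(x) = 6*x^2 + 10*x - 5

Solve f'(x) = 0:
  6*x^2 + 10*x - 5 = 0 has no rational roots; quadratic formula: x = (-10 ± √220)/12.
  ⇒ x = -sqrt(55)/6 - 5/6 ≈ -2.0694, -5/6 + sqrt(55)/6 ≈ 0.4027

f''(x) = 12*x + 10
Second-derivative test at each critical point:
  f''(-2.0694) = -14.8324 < 0 → local maximum
  f''(0.4027) = 14.8324 > 0 → local minimum

Critical points: x = -sqrt(55)/6 - 5/6 ≈ -2.0694 (local maximum); x = -5/6 + sqrt(55)/6 ≈ 0.4027 (local minimum)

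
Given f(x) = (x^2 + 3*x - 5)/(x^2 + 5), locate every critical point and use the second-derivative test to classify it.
f'(x) = (-3*x^2 + 20*x + 15)/(x^4 + 10*x^2 + 25)

Solve f'(x) = 0:
  f'(x) = -(3*x^2 - 20*x - 15)/(x^2 + 5)^2; the denominator is positive wherever f is defined, so f'(x) = 0 ⇔ -3*x^2 + 20*x + 15 = 0.
  3*x^2 - 20*x - 15 = 0 has no rational roots; quadratic formula: x = (20 ± √580)/6.
  ⇒ x = 10/3 - sqrt(145)/3 ≈ -0.6805, 10/3 + sqrt(145)/3 ≈ 7.3472

f''(x) = 2*(3*x^3 - 30*x^2 - 45*x + 50)/(x^6 + 15*x^4 + 75*x^2 + 125)
Second-derivative test at each critical point:
  f''(-0.6805) = 0.8069 > 0 → local minimum
  f''(7.3472) = -0.0069 < 0 → local maximum

Critical points: x = 10/3 - sqrt(145)/3 ≈ -0.6805 (local minimum); x = 10/3 + sqrt(145)/3 ≈ 7.3472 (local maximum)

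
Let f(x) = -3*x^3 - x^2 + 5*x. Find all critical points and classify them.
f'(x) = -9*x^2 - 2*x + 5

Solve f'(x) = 0:
  9*x^2 + 2*x - 5 = 0 has no rational roots; quadratic formula: x = (-2 ± √184)/18.
  ⇒ x = -sqrt(46)/9 - 1/9 ≈ -0.8647, -1/9 + sqrt(46)/9 ≈ 0.6425

f''(x) = -18*x - 2
Second-derivative test at each critical point:
  f''(-0.8647) = 13.5647 > 0 → local minimum
  f''(0.6425) = -13.5647 < 0 → local maximum

Critical points: x = -sqrt(46)/9 - 1/9 ≈ -0.8647 (local minimum); x = -1/9 + sqrt(46)/9 ≈ 0.6425 (local maximum)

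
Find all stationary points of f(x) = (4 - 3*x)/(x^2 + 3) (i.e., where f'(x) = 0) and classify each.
f'(x) = (3*x^2 - 8*x - 9)/(x^4 + 6*x^2 + 9)

Solve f'(x) = 0:
  f'(x) = (3*x^2 - 8*x - 9)/(x^2 + 3)^2; the denominator is positive wherever f is defined, so f'(x) = 0 ⇔ 3*x^2 - 8*x - 9 = 0.
  3*x^2 - 8*x - 9 = 0 has no rational roots; quadratic formula: x = (8 ± √172)/6.
  ⇒ x = 4/3 - sqrt(43)/3 ≈ -0.8525, 4/3 + sqrt(43)/3 ≈ 3.5191

f''(x) = 2*(4*x^2*(4 - 3*x) + (9*x - 4)*(x^2 + 3))/(x^2 + 3)^3
Second-derivative test at each critical point:
  f''(-0.8525) = -0.9443 < 0 → local maximum
  f''(3.5191) = 0.0554 > 0 → local minimum

Critical points: x = 4/3 - sqrt(43)/3 ≈ -0.8525 (local maximum); x = 4/3 + sqrt(43)/3 ≈ 3.5191 (local minimum)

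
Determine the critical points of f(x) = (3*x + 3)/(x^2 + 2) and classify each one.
f'(x) = 3*(x^2 - 2*x*(x + 1) + 2)/(x^2 + 2)^2

Solve f'(x) = 0:
  f'(x) = -3*(x^2 + 2*x - 2)/(x^2 + 2)^2; the denominator is positive wherever f is defined, so f'(x) = 0 ⇔ -3*x^2 - 6*x + 6 = 0.
  Factor: -3*x^2 - 6*x + 6 = -3*(x^2 + 2*x - 2); x^2 + 2*x - 2 = 0 has no rational roots; quadratic formula: x = (-2 ± √12)/2.
  ⇒ x = -sqrt(3) - 1 ≈ -2.7321, -1 + sqrt(3) ≈ 0.7321

f''(x) = 6*(4*x^2*(x + 1) - (3*x + 1)*(x^2 + 2))/(x^2 + 2)^3
Second-derivative test at each critical point:
  f''(-2.7321) = 0.1160 > 0 → local minimum
  f''(0.7321) = -1.6160 < 0 → local maximum

Critical points: x = -sqrt(3) - 1 ≈ -2.7321 (local minimum); x = -1 + sqrt(3) ≈ 0.7321 (local maximum)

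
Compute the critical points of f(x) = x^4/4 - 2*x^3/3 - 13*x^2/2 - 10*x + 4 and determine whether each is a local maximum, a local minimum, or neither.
f'(x) = x^3 - 2*x^2 - 13*x - 10

Solve f'(x) = 0:
  Factor: x^3 - 2*x^2 - 13*x - 10 = (x - 5)*(x + 1)*(x + 2) = 0.
  ⇒ x = -2, -1, 5

f''(x) = 3*x^2 - 4*x - 13
Second-derivative test at each critical point:
  f''(-2) = 7 > 0 → local minimum
  f''(-1) = -6 < 0 → local maximum
  f''(5) = 42 > 0 → local minimum

Critical points: x = -2 (local minimum); x = -1 (local maximum); x = 5 (local minimum)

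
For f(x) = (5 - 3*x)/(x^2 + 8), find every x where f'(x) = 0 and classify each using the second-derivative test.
f'(x) = (3*x^2 - 10*x - 24)/(x^4 + 16*x^2 + 64)

Solve f'(x) = 0:
  f'(x) = (3*x^2 - 10*x - 24)/(x^2 + 8)^2; the denominator is positive wherever f is defined, so f'(x) = 0 ⇔ 3*x^2 - 10*x - 24 = 0.
  3*x^2 - 10*x - 24 = 0 has no rational roots; quadratic formula: x = (10 ± √388)/6.
  ⇒ x = 5/3 - sqrt(97)/3 ≈ -1.6163, 5/3 + sqrt(97)/3 ≈ 4.9496

f''(x) = 2*(4*x^2*(5 - 3*x) + (9*x - 5)*(x^2 + 8))/(x^2 + 8)^3
Second-derivative test at each critical point:
  f''(-1.6163) = -0.1749 < 0 → local maximum
  f''(4.9496) = 0.0187 > 0 → local minimum

Critical points: x = 5/3 - sqrt(97)/3 ≈ -1.6163 (local maximum); x = 5/3 + sqrt(97)/3 ≈ 4.9496 (local minimum)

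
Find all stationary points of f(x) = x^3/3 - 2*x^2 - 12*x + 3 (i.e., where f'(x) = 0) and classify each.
f'(x) = x^2 - 4*x - 12

Solve f'(x) = 0:
  Factor: x^2 - 4*x - 12 = (x - 6)*(x + 2) = 0.
  ⇒ x = -2, 6

f''(x) = 2*x - 4
Second-derivative test at each critical point:
  f''(-2) = -8 < 0 → local maximum
  f''(6) = 8 > 0 → local minimum

Critical points: x = -2 (local maximum); x = 6 (local minimum)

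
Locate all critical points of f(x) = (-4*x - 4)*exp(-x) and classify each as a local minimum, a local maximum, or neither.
f'(x) = 4*x*exp(-x)

Solve f'(x) = 0:
  f'(x) = (4*x)·exp(-x) and exp(-x) > 0 for every x, so f'(x) = 0 ⇔ 4*x = 0.
  4*x = 0.
  ⇒ x = 0

f''(x) = 4*(1 - x)*exp(-x)
Second-derivative test at each critical point:
  f''(0) = 4 > 0 → local minimum

Critical points: x = 0 (local minimum)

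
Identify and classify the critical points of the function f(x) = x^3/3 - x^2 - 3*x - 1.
f'(x) = x^2 - 2*x - 3

Solve f'(x) = 0:
  Factor: x^2 - 2*x - 3 = (x - 3)*(x + 1) = 0.
  ⇒ x = -1, 3

f''(x) = 2*x - 2
Second-derivative test at each critical point:
  f''(-1) = -4 < 0 → local maximum
  f''(3) = 4 > 0 → local minimum

Critical points: x = -1 (local maximum); x = 3 (local minimum)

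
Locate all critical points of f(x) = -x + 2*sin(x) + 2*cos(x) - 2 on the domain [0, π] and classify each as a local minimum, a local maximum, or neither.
f'(x) = 2*sqrt(2)*cos(x + pi/4) - 1

Solve f'(x) = 0 on [0, π]:
  f'(x) = 0 ⇔ -2*sin(x) + 2*cos(x) = 1. Write the left side as R·cos(x + φ) with R = √(2² + 2²) = 2*sqrt(2), cos φ = sqrt(2)/2, sin φ = sqrt(2)/2; then cos(x + φ) = sqrt(2)/4. Solve for x and keep the solutions lying in [0, π].
  ⇒ x = atan((-1 + sqrt(7))/(1 + sqrt(7))) ≈ 0.4240

f''(x) = -2*sqrt(2)*sin(x + pi/4)
Second-derivative test at each critical point:
  f''(0.4240) = -2.6458 < 0 → local maximum

Critical points: x = atan((-1 + sqrt(7))/(1 + sqrt(7))) ≈ 0.4240 (local maximum)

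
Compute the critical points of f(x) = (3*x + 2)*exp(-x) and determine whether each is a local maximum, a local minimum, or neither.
f'(x) = (1 - 3*x)*exp(-x)

Solve f'(x) = 0:
  f'(x) = (1 - 3*x)·exp(-x) and exp(-x) > 0 for every x, so f'(x) = 0 ⇔ 1 - 3*x = 0.
  1 - 3*x = 0.
  ⇒ x = 1/3

f''(x) = (3*x - 4)*exp(-x)
Second-derivative test at each critical point:
  f''(1/3) = -2.1496 < 0 → local maximum

Critical points: x = 1/3 (local maximum)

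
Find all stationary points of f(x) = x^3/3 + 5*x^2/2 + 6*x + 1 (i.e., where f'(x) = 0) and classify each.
f'(x) = x^2 + 5*x + 6

Solve f'(x) = 0:
  Factor: x^2 + 5*x + 6 = (x + 2)*(x + 3) = 0.
  ⇒ x = -3, -2

f''(x) = 2*x + 5
Second-derivative test at each critical point:
  f''(-3) = -1 < 0 → local maximum
  f''(-2) = 1 > 0 → local minimum

Critical points: x = -3 (local maximum); x = -2 (local minimum)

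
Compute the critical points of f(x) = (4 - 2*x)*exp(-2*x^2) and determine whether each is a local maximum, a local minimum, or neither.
f'(x) = 2*(4*x*(x - 2) - 1)*exp(-2*x^2)

Solve f'(x) = 0:
  f'(x) = (8*x^2 - 16*x - 2)·exp(-2*x^2) and exp(-2*x^2) > 0 for every x, so f'(x) = 0 ⇔ 8*x^2 - 16*x - 2 = 0.
  Factor: 8*x^2 - 16*x - 2 = 2*(4*x^2 - 8*x - 1); 4*x^2 - 8*x - 1 = 0 has no rational roots; quadratic formula: x = (8 ± √80)/8.
  ⇒ x = 1 - sqrt(5)/2 ≈ -0.1180, 1 + sqrt(5)/2 ≈ 2.1180

f''(x) = 8*(4*x^2*(2 - x) + 3*x - 2)*exp(-2*x^2)
Second-derivative test at each critical point:
  f''(-0.1180) = -17.3970 < 0 → local maximum
  f''(2.1180) = 0.0023 > 0 → local minimum

Critical points: x = 1 - sqrt(5)/2 ≈ -0.1180 (local maximum); x = 1 + sqrt(5)/2 ≈ 2.1180 (local minimum)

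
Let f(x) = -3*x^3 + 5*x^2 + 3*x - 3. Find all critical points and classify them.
f'(x) = -9*x^2 + 10*x + 3

Solve f'(x) = 0:
  9*x^2 - 10*x - 3 = 0 has no rational roots; quadratic formula: x = (10 ± √208)/18.
  ⇒ x = 5/9 - 2*sqrt(13)/9 ≈ -0.2457, 5/9 + 2*sqrt(13)/9 ≈ 1.3568

f''(x) = 10 - 18*x
Second-derivative test at each critical point:
  f''(-0.2457) = 14.4222 > 0 → local minimum
  f''(1.3568) = -14.4222 < 0 → local maximum

Critical points: x = 5/9 - 2*sqrt(13)/9 ≈ -0.2457 (local minimum); x = 5/9 + 2*sqrt(13)/9 ≈ 1.3568 (local maximum)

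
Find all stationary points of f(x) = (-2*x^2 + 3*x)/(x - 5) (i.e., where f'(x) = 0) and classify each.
f'(x) = (-2*x^2 + 20*x - 15)/(x^2 - 10*x + 25)

Solve f'(x) = 0:
  f'(x) = -(2*x^2 - 20*x + 15)/(x - 5)^2; the denominator is positive wherever f is defined, so f'(x) = 0 ⇔ -2*x^2 + 20*x - 15 = 0.
  2*x^2 - 20*x + 15 = 0 has no rational roots; quadratic formula: x = (20 ± √280)/4.
  ⇒ x = 5 - sqrt(70)/2 ≈ 0.8167, sqrt(70)/2 + 5 ≈ 9.1833

f''(x) = -70/(x^3 - 15*x^2 + 75*x - 125)
Second-derivative test at each critical point:
  f''(0.8167) = 0.9562 > 0 → local minimum
  f''(9.1833) = -0.9562 < 0 → local maximum

Critical points: x = 5 - sqrt(70)/2 ≈ 0.8167 (local minimum); x = sqrt(70)/2 + 5 ≈ 9.1833 (local maximum)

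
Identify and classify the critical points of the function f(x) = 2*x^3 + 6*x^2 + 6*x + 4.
f'(x) = 6*x^2 + 12*x + 6

Solve f'(x) = 0:
  Factor: 6*x^2 + 12*x + 6 = 6*(x + 1)^2 = 0.
  ⇒ x = -1

f''(x) = 12*x + 12
Second-derivative test at each critical point:
  f''(-1) = 0, so the second-derivative test is inconclusive; use the first-derivative test: f'(-5/4) = 0.3750, f'(-3/4) = 0.3750 — f' is positive on both sides (no sign change) → neither a local maximum nor a local minimum

Critical points: x = -1 (neither)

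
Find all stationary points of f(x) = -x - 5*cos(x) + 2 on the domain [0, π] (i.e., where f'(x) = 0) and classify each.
f'(x) = 5*sin(x) - 1

Solve f'(x) = 0 on [0, π]:
  f'(x) = 0 ⇔ sin(x) = 1/5, i.e. x = arcsin(1/5) + 2nπ or x = π − arcsin(1/5) + 2nπ; keep the solutions lying in [0, π].
  ⇒ x = asin(1/5) ≈ 0.2014, pi - asin(1/5) ≈ 2.9402

f''(x) = 5*cos(x)
Second-derivative test at each critical point:
  f''(0.2014) = 4.8990 > 0 → local minimum
  f''(2.9402) = -4.8990 < 0 → local maximum

Critical points: x = asin(1/5) ≈ 0.2014 (local minimum); x = pi - asin(1/5) ≈ 2.9402 (local maximum)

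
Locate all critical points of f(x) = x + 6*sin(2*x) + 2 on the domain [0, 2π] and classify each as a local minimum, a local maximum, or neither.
f'(x) = 12*cos(2*x) + 1

Solve f'(x) = 0 on [0, 2π]:
  f'(x) = 0 ⇔ cos(2*x) = -1/12, i.e. 2*x = ±arccos(-1/12) + 2nπ; keep the solutions lying in [0, 2π].
  ⇒ x = acos(-1/12)/2 ≈ 0.8271, pi - acos(-1/12)/2 ≈ 2.3145, acos(-1/12)/2 + pi ≈ 3.9687, -acos(-1/12)/2 + 2*pi ≈ 5.4561

f''(x) = -24*sin(2*x)
Second-derivative test at each critical point:
  f''(0.8271) = -23.9165 < 0 → local maximum
  f''(2.3145) = 23.9165 > 0 → local minimum
  f''(3.9687) = -23.9165 < 0 → local maximum
  f''(5.4561) = 23.9165 > 0 → local minimum

Critical points: x = acos(-1/12)/2 ≈ 0.8271 (local maximum); x = pi - acos(-1/12)/2 ≈ 2.3145 (local minimum); x = acos(-1/12)/2 + pi ≈ 3.9687 (local maximum); x = -acos(-1/12)/2 + 2*pi ≈ 5.4561 (local minimum)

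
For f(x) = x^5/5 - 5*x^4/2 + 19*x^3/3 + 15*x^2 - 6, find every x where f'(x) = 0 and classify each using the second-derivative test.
f'(x) = x*(x^3 - 10*x^2 + 19*x + 30)

Solve f'(x) = 0:
  Factor: x^4 - 10*x^3 + 19*x^2 + 30*x = x*(x - 6)*(x - 5)*(x + 1) = 0.
  ⇒ x = -1, 0, 5, 6

f''(x) = 4*x^3 - 30*x^2 + 38*x + 30
Second-derivative test at each critical point:
  f''(-1) = -42 < 0 → local maximum
  f''(0) = 30 > 0 → local minimum
  f''(5) = -30 < 0 → local maximum
  f''(6) = 42 > 0 → local minimum

Critical points: x = -1 (local maximum); x = 0 (local minimum); x = 5 (local maximum); x = 6 (local minimum)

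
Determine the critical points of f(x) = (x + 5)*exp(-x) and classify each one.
f'(x) = (-x - 4)*exp(-x)

Solve f'(x) = 0:
  f'(x) = (-x - 4)·exp(-x) and exp(-x) > 0 for every x, so f'(x) = 0 ⇔ -x - 4 = 0.
  -x - 4 = 0.
  ⇒ x = -4

f''(x) = (x + 3)*exp(-x)
Second-derivative test at each critical point:
  f''(-4) = -54.5982 < 0 → local maximum

Critical points: x = -4 (local maximum)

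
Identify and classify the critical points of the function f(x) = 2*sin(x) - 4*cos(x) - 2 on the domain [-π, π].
f'(x) = 4*sin(x) + 2*cos(x)

Solve f'(x) = 0 on [-π, π]:
  f'(x) = 0 ⇔ 2*cos(x) = -4*sin(x) ⇔ tan(x) = -1/2, i.e. x = arctan(-1/2) + nπ; keep the solutions lying in [-π, π].
  ⇒ x = -atan(1/2) ≈ -0.4636, pi - atan(1/2) ≈ 2.6779

f''(x) = -2*sin(x) + 4*cos(x)
Second-derivative test at each critical point:
  f''(-0.4636) = 4.4721 > 0 → local minimum
  f''(2.6779) = -4.4721 < 0 → local maximum

Critical points: x = -atan(1/2) ≈ -0.4636 (local minimum); x = pi - atan(1/2) ≈ 2.6779 (local maximum)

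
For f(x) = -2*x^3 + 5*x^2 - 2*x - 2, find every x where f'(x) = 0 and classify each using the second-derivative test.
f'(x) = -6*x^2 + 10*x - 2

Solve f'(x) = 0:
  Factor: -6*x^2 + 10*x - 2 = -2*(3*x^2 - 5*x + 1); 3*x^2 - 5*x + 1 = 0 has no rational roots; quadratic formula: x = (5 ± √13)/6.
  ⇒ x = 5/6 - sqrt(13)/6 ≈ 0.2324, sqrt(13)/6 + 5/6 ≈ 1.4343

f''(x) = 10 - 12*x
Second-derivative test at each critical point:
  f''(0.2324) = 7.2111 > 0 → local minimum
  f''(1.4343) = -7.2111 < 0 → local maximum

Critical points: x = 5/6 - sqrt(13)/6 ≈ 0.2324 (local minimum); x = sqrt(13)/6 + 5/6 ≈ 1.4343 (local maximum)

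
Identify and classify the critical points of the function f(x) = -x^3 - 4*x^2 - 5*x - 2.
f'(x) = -3*x^2 - 8*x - 5

Solve f'(x) = 0:
  Factor: -3*x^2 - 8*x - 5 = -(x + 1)*(3*x + 5) = 0.
  ⇒ x = -5/3, -1

f''(x) = -6*x - 8
Second-derivative test at each critical point:
  f''(-5/3) = 2 > 0 → local minimum
  f''(-1) = -2 < 0 → local maximum

Critical points: x = -5/3 (local minimum); x = -1 (local maximum)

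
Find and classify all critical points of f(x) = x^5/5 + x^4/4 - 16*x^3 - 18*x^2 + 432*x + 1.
f'(x) = x^4 + x^3 - 48*x^2 - 36*x + 432

Solve f'(x) = 0:
  Factor: x^4 + x^3 - 48*x^2 - 36*x + 432 = (x - 6)*(x - 3)*(x + 4)*(x + 6) = 0.
  ⇒ x = -6, -4, 3, 6

f''(x) = 4*x^3 + 3*x^2 - 96*x - 36
Second-derivative test at each critical point:
  f''(-6) = -216 < 0 → local maximum
  f''(-4) = 140 > 0 → local minimum
  f''(3) = -189 < 0 → local maximum
  f''(6) = 360 > 0 → local minimum

Critical points: x = -6 (local maximum); x = -4 (local minimum); x = 3 (local maximum); x = 6 (local minimum)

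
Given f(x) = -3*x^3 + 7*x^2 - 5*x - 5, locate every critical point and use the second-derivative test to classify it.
f'(x) = -9*x^2 + 14*x - 5

Solve f'(x) = 0:
  Factor: -9*x^2 + 14*x - 5 = -(x - 1)*(9*x - 5) = 0.
  ⇒ x = 5/9, 1

f''(x) = 14 - 18*x
Second-derivative test at each critical point:
  f''(5/9) = 4 > 0 → local minimum
  f''(1) = -4 < 0 → local maximum

Critical points: x = 5/9 (local minimum); x = 1 (local maximum)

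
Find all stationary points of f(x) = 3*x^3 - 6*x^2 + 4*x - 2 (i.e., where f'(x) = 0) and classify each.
f'(x) = 9*x^2 - 12*x + 4

Solve f'(x) = 0:
  Factor: 9*x^2 - 12*x + 4 = (3*x - 2)^2 = 0.
  ⇒ x = 2/3

f''(x) = 18*x - 12
Second-derivative test at each critical point:
  f''(2/3) = 0, so the second-derivative test is inconclusive; use the first-derivative test: f'(5/12) = 0.5625, f'(11/12) = 0.5625 — f' is positive on both sides (no sign change) → neither a local maximum nor a local minimum

Critical points: x = 2/3 (neither)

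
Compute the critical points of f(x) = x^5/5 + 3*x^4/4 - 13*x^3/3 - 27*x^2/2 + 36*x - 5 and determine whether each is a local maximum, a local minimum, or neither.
f'(x) = x^4 + 3*x^3 - 13*x^2 - 27*x + 36

Solve f'(x) = 0:
  Factor: x^4 + 3*x^3 - 13*x^2 - 27*x + 36 = (x - 3)*(x - 1)*(x + 3)*(x + 4) = 0.
  ⇒ x = -4, -3, 1, 3

f''(x) = 4*x^3 + 9*x^2 - 26*x - 27
Second-derivative test at each critical point:
  f''(-4) = -35 < 0 → local maximum
  f''(-3) = 24 > 0 → local minimum
  f''(1) = -40 < 0 → local maximum
  f''(3) = 84 > 0 → local minimum

Critical points: x = -4 (local maximum); x = -3 (local minimum); x = 1 (local maximum); x = 3 (local minimum)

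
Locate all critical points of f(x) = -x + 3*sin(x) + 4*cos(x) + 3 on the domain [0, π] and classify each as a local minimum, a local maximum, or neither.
f'(x) = -4*sin(x) + 3*cos(x) - 1

Solve f'(x) = 0 on [0, π]:
  f'(x) = 0 ⇔ -4*sin(x) + 3*cos(x) = 1. Write the left side as R·cos(x + φ) with R = √(3² + 4²) = 5, cos φ = 3/5, sin φ = 4/5; then cos(x + φ) = 1/5. Solve for x and keep the solutions lying in [0, π].
  ⇒ x = atan((-4 + 6*sqrt(6))/(3 + 8*sqrt(6))) ≈ 0.4421

f''(x) = -3*sin(x) - 4*cos(x)
Second-derivative test at each critical point:
  f''(0.4421) = -4.8990 < 0 → local maximum

Critical points: x = atan((-4 + 6*sqrt(6))/(3 + 8*sqrt(6))) ≈ 0.4421 (local maximum)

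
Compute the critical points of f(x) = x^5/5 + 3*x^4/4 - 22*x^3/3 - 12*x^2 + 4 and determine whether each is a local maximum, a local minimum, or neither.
f'(x) = x*(x^3 + 3*x^2 - 22*x - 24)

Solve f'(x) = 0:
  Factor: x^4 + 3*x^3 - 22*x^2 - 24*x = x*(x - 4)*(x + 1)*(x + 6) = 0.
  ⇒ x = -6, -1, 0, 4

f''(x) = 4*x^3 + 9*x^2 - 44*x - 24
Second-derivative test at each critical point:
  f''(-6) = -300 < 0 → local maximum
  f''(-1) = 25 > 0 → local minimum
  f''(0) = -24 < 0 → local maximum
  f''(4) = 200 > 0 → local minimum

Critical points: x = -6 (local maximum); x = -1 (local minimum); x = 0 (local maximum); x = 4 (local minimum)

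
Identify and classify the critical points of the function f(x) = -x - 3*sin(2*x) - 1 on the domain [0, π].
f'(x) = 12*sin(x)^2 - 7

Solve f'(x) = 0 on [0, π]:
  f'(x) = 0 ⇔ cos(2*x) = -1/6, i.e. 2*x = ±arccos(-1/6) + 2nπ; keep the solutions lying in [0, π].
  ⇒ x = acos(-1/6)/2 ≈ 0.8691, pi - acos(-1/6)/2 ≈ 2.2725

f''(x) = 12*sin(2*x)
Second-derivative test at each critical point:
  f''(0.8691) = 11.8322 > 0 → local minimum
  f''(2.2725) = -11.8322 < 0 → local maximum

Critical points: x = acos(-1/6)/2 ≈ 0.8691 (local minimum); x = pi - acos(-1/6)/2 ≈ 2.2725 (local maximum)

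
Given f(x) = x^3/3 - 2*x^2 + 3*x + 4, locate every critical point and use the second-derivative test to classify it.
f'(x) = x^2 - 4*x + 3

Solve f'(x) = 0:
  Factor: x^2 - 4*x + 3 = (x - 3)*(x - 1) = 0.
  ⇒ x = 1, 3

f''(x) = 2*x - 4
Second-derivative test at each critical point:
  f''(1) = -2 < 0 → local maximum
  f''(3) = 2 > 0 → local minimum

Critical points: x = 1 (local maximum); x = 3 (local minimum)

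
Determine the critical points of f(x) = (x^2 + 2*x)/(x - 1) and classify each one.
f'(x) = (x^2 - 2*x - 2)/(x^2 - 2*x + 1)

Solve f'(x) = 0:
  f'(x) = (x^2 - 2*x - 2)/(x - 1)^2; the denominator is positive wherever f is defined, so f'(x) = 0 ⇔ x^2 - 2*x - 2 = 0.
  x^2 - 2*x - 2 = 0 has no rational roots; quadratic formula: x = (2 ± √12)/2.
  ⇒ x = 1 - sqrt(3) ≈ -0.7321, 1 + sqrt(3) ≈ 2.7321

f''(x) = 6/(x^3 - 3*x^2 + 3*x - 1)
Second-derivative test at each critical point:
  f''(-0.7321) = -1.1547 < 0 → local maximum
  f''(2.7321) = 1.1547 > 0 → local minimum

Critical points: x = 1 - sqrt(3) ≈ -0.7321 (local maximum); x = 1 + sqrt(3) ≈ 2.7321 (local minimum)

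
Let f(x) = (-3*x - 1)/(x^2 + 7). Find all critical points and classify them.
f'(x) = (3*x^2 + 2*x - 21)/(x^4 + 14*x^2 + 49)

Solve f'(x) = 0:
  f'(x) = (x + 3)*(3*x - 7)/(x^2 + 7)^2; the denominator is positive wherever f is defined, so f'(x) = 0 ⇔ 3*x^2 + 2*x - 21 = 0.
  Factor: 3*x^2 + 2*x - 21 = (x + 3)*(3*x - 7) = 0.
  ⇒ x = -3, 7/3

f''(x) = 2*(-4*x^2*(3*x + 1) + (9*x + 1)*(x^2 + 7))/(x^2 + 7)^3
Second-derivative test at each critical point:
  f''(-3) = -1/16 < 0 → local maximum
  f''(7/3) = 81/784 > 0 → local minimum

Critical points: x = -3 (local maximum); x = 7/3 (local minimum)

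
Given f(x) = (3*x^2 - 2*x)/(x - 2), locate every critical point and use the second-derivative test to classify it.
f'(x) = (3*x^2 - 12*x + 4)/(x^2 - 4*x + 4)

Solve f'(x) = 0:
  f'(x) = (3*x^2 - 12*x + 4)/(x - 2)^2; the denominator is positive wherever f is defined, so f'(x) = 0 ⇔ 3*x^2 - 12*x + 4 = 0.
  3*x^2 - 12*x + 4 = 0 has no rational roots; quadratic formula: x = (12 ± √96)/6.
  ⇒ x = 2 - 2*sqrt(6)/3 ≈ 0.3670, 2*sqrt(6)/3 + 2 ≈ 3.6330

f''(x) = 16/(x^3 - 6*x^2 + 12*x - 8)
Second-derivative test at each critical point:
  f''(0.3670) = -3.6742 < 0 → local maximum
  f''(3.6330) = 3.6742 > 0 → local minimum

Critical points: x = 2 - 2*sqrt(6)/3 ≈ 0.3670 (local maximum); x = 2*sqrt(6)/3 + 2 ≈ 3.6330 (local minimum)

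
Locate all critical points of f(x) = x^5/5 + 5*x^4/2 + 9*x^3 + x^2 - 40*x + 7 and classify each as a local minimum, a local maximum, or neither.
f'(x) = x^4 + 10*x^3 + 27*x^2 + 2*x - 40

Solve f'(x) = 0:
  Factor: x^4 + 10*x^3 + 27*x^2 + 2*x - 40 = (x - 1)*(x + 2)*(x + 4)*(x + 5) = 0.
  ⇒ x = -5, -4, -2, 1

f''(x) = 4*x^3 + 30*x^2 + 54*x + 2
Second-derivative test at each critical point:
  f''(-5) = -18 < 0 → local maximum
  f''(-4) = 10 > 0 → local minimum
  f''(-2) = -18 < 0 → local maximum
  f''(1) = 90 > 0 → local minimum

Critical points: x = -5 (local maximum); x = -4 (local minimum); x = -2 (local maximum); x = 1 (local minimum)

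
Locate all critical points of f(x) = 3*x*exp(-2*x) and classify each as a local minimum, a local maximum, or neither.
f'(x) = 3*(1 - 2*x)*exp(-2*x)

Solve f'(x) = 0:
  f'(x) = (3 - 6*x)·exp(-2*x) and exp(-2*x) > 0 for every x, so f'(x) = 0 ⇔ 3 - 6*x = 0.
  Factor: 3 - 6*x = -3*(2*x - 1) = 0.
  ⇒ x = 1/2

f''(x) = 12*(x - 1)*exp(-2*x)
Second-derivative test at each critical point:
  f''(1/2) = -2.2073 < 0 → local maximum

Critical points: x = 1/2 (local maximum)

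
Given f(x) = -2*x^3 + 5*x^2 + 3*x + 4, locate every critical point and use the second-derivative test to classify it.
f'(x) = -6*x^2 + 10*x + 3

Solve f'(x) = 0:
  6*x^2 - 10*x - 3 = 0 has no rational roots; quadratic formula: x = (10 ± √172)/12.
  ⇒ x = 5/6 - sqrt(43)/6 ≈ -0.2596, 5/6 + sqrt(43)/6 ≈ 1.9262

f''(x) = 10 - 12*x
Second-derivative test at each critical point:
  f''(-0.2596) = 13.1149 > 0 → local minimum
  f''(1.9262) = -13.1149 < 0 → local maximum

Critical points: x = 5/6 - sqrt(43)/6 ≈ -0.2596 (local minimum); x = 5/6 + sqrt(43)/6 ≈ 1.9262 (local maximum)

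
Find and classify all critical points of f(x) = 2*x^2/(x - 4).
f'(x) = 2*x*(x - 8)/(x^2 - 8*x + 16)

Solve f'(x) = 0:
  f'(x) = 2*x*(x - 8)/(x - 4)^2; the denominator is positive wherever f is defined, so f'(x) = 0 ⇔ 2*x^2 - 16*x = 0.
  Factor: 2*x^2 - 16*x = 2*x*(x - 8) = 0.
  ⇒ x = 0, 8

f''(x) = 64/(x^3 - 12*x^2 + 48*x - 64)
Second-derivative test at each critical point:
  f''(0) = -1 < 0 → local maximum
  f''(8) = 1 > 0 → local minimum

Critical points: x = 0 (local maximum); x = 8 (local minimum)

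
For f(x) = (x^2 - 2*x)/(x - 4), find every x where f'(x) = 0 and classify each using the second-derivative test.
f'(x) = (x^2 - 8*x + 8)/(x^2 - 8*x + 16)

Solve f'(x) = 0:
  f'(x) = (x^2 - 8*x + 8)/(x - 4)^2; the denominator is positive wherever f is defined, so f'(x) = 0 ⇔ x^2 - 8*x + 8 = 0.
  x^2 - 8*x + 8 = 0 has no rational roots; quadratic formula: x = (8 ± √32)/2.
  ⇒ x = 4 - 2*sqrt(2) ≈ 1.1716, 2*sqrt(2) + 4 ≈ 6.8284

f''(x) = 16/(x^3 - 12*x^2 + 48*x - 64)
Second-derivative test at each critical point:
  f''(1.1716) = -0.7071 < 0 → local maximum
  f''(6.8284) = 0.7071 > 0 → local minimum

Critical points: x = 4 - 2*sqrt(2) ≈ 1.1716 (local maximum); x = 2*sqrt(2) + 4 ≈ 6.8284 (local minimum)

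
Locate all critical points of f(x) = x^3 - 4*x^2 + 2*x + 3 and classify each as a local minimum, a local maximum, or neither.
f'(x) = 3*x^2 - 8*x + 2

Solve f'(x) = 0:
  3*x^2 - 8*x + 2 = 0 has no rational roots; quadratic formula: x = (8 ± √40)/6.
  ⇒ x = 4/3 - sqrt(10)/3 ≈ 0.2792, sqrt(10)/3 + 4/3 ≈ 2.3874

f''(x) = 6*x - 8
Second-derivative test at each critical point:
  f''(0.2792) = -6.3246 < 0 → local maximum
  f''(2.3874) = 6.3246 > 0 → local minimum

Critical points: x = 4/3 - sqrt(10)/3 ≈ 0.2792 (local maximum); x = sqrt(10)/3 + 4/3 ≈ 2.3874 (local minimum)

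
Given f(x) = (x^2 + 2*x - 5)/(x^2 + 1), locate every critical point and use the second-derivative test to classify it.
f'(x) = 2*(-x^2 + 6*x + 1)/(x^4 + 2*x^2 + 1)

Solve f'(x) = 0:
  f'(x) = -2*(x^2 - 6*x - 1)/(x^2 + 1)^2; the denominator is positive wherever f is defined, so f'(x) = 0 ⇔ -2*x^2 + 12*x + 2 = 0.
  Factor: -2*x^2 + 12*x + 2 = -2*(x^2 - 6*x - 1); x^2 - 6*x - 1 = 0 has no rational roots; quadratic formula: x = (6 ± √40)/2.
  ⇒ x = 3 - sqrt(10) ≈ -0.1623, 3 + sqrt(10) ≈ 6.1623

f''(x) = 4*(x^3 - 9*x^2 - 3*x + 3)/(x^6 + 3*x^4 + 3*x^2 + 1)
Second-derivative test at each critical point:
  f''(-0.1623) = 12.0083 > 0 → local minimum
  f''(6.1623) = -0.0083 < 0 → local maximum

Critical points: x = 3 - sqrt(10) ≈ -0.1623 (local minimum); x = 3 + sqrt(10) ≈ 6.1623 (local maximum)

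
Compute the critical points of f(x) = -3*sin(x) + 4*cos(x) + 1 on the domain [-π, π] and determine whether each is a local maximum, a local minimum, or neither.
f'(x) = -4*sin(x) - 3*cos(x)

Solve f'(x) = 0 on [-π, π]:
  f'(x) = 0 ⇔ -3*cos(x) = 4*sin(x) ⇔ tan(x) = -3/4, i.e. x = arctan(-3/4) + nπ; keep the solutions lying in [-π, π].
  ⇒ x = -atan(3/4) ≈ -0.6435, pi - atan(3/4) ≈ 2.4981

f''(x) = 3*sin(x) - 4*cos(x)
Second-derivative test at each critical point:
  f''(-0.6435) = -5 < 0 → local maximum
  f''(2.4981) = 5 > 0 → local minimum

Critical points: x = -atan(3/4) ≈ -0.6435 (local maximum); x = pi - atan(3/4) ≈ 2.4981 (local minimum)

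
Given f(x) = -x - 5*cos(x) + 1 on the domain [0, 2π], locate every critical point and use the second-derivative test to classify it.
f'(x) = 5*sin(x) - 1

Solve f'(x) = 0 on [0, 2π]:
  f'(x) = 0 ⇔ sin(x) = 1/5, i.e. x = arcsin(1/5) + 2nπ or x = π − arcsin(1/5) + 2nπ; keep the solutions lying in [0, 2π].
  ⇒ x = asin(1/5) ≈ 0.2014, pi - asin(1/5) ≈ 2.9402

f''(x) = 5*cos(x)
Second-derivative test at each critical point:
  f''(0.2014) = 4.8990 > 0 → local minimum
  f''(2.9402) = -4.8990 < 0 → local maximum

Critical points: x = asin(1/5) ≈ 0.2014 (local minimum); x = pi - asin(1/5) ≈ 2.9402 (local maximum)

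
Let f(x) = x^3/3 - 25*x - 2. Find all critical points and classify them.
f'(x) = x^2 - 25

Solve f'(x) = 0:
  Factor: x^2 - 25 = (x - 5)*(x + 5) = 0.
  ⇒ x = -5, 5

f''(x) = 2*x
Second-derivative test at each critical point:
  f''(-5) = -10 < 0 → local maximum
  f''(5) = 10 > 0 → local minimum

Critical points: x = -5 (local maximum); x = 5 (local minimum)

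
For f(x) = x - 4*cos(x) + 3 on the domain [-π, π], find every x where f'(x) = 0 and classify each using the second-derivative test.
f'(x) = 4*sin(x) + 1

Solve f'(x) = 0 on [-π, π]:
  f'(x) = 0 ⇔ sin(x) = -1/4, i.e. x = arcsin(-1/4) + 2nπ or x = π − arcsin(-1/4) + 2nπ; keep the solutions lying in [-π, π].
  ⇒ x = -pi + asin(1/4) ≈ -2.8889, -asin(1/4) ≈ -0.2527

f''(x) = 4*cos(x)
Second-derivative test at each critical point:
  f''(-2.8889) = -3.8730 < 0 → local maximum
  f''(-0.2527) = 3.8730 > 0 → local minimum

Critical points: x = -pi + asin(1/4) ≈ -2.8889 (local maximum); x = -asin(1/4) ≈ -0.2527 (local minimum)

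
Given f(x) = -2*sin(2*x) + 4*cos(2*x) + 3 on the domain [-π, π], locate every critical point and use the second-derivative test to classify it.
f'(x) = -8*sin(2*x) - 4*cos(2*x)

Solve f'(x) = 0 on [-π, π]:
  f'(x) = 0 ⇔ -2*cos(2*x) = 4*sin(2*x) ⇔ tan(2*x) = -1/2, i.e. 2*x = arctan(-1/2) + nπ; keep the solutions lying in [-π, π].
  ⇒ x = -pi/2 - atan(1/2)/2 ≈ -1.8026, -atan(1/2)/2 ≈ -0.2318, -atan(1/2)/2 + pi/2 ≈ 1.3390, pi - atan(1/2)/2 ≈ 2.9098

f''(x) = 8*sin(2*x) - 16*cos(2*x)
Second-derivative test at each critical point:
  f''(-1.8026) = 17.8885 > 0 → local minimum
  f''(-0.2318) = -17.8885 < 0 → local maximum
  f''(1.3390) = 17.8885 > 0 → local minimum
  f''(2.9098) = -17.8885 < 0 → local maximum

Critical points: x = -pi/2 - atan(1/2)/2 ≈ -1.8026 (local minimum); x = -atan(1/2)/2 ≈ -0.2318 (local maximum); x = -atan(1/2)/2 + pi/2 ≈ 1.3390 (local minimum); x = pi - atan(1/2)/2 ≈ 2.9098 (local maximum)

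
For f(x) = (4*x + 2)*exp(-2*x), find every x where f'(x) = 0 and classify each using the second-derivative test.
f'(x) = -8*x*exp(-2*x)

Solve f'(x) = 0:
  f'(x) = (-8*x)·exp(-2*x) and exp(-2*x) > 0 for every x, so f'(x) = 0 ⇔ -8*x = 0.
  -8*x = 0.
  ⇒ x = 0

f''(x) = 8*(2*x - 1)*exp(-2*x)
Second-derivative test at each critical point:
  f''(0) = -8 < 0 → local maximum

Critical points: x = 0 (local maximum)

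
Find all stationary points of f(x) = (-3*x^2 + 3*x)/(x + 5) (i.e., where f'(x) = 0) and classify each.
f'(x) = 3*(-x^2 - 10*x + 5)/(x^2 + 10*x + 25)

Solve f'(x) = 0:
  f'(x) = -3*(x^2 + 10*x - 5)/(x + 5)^2; the denominator is positive wherever f is defined, so f'(x) = 0 ⇔ -3*x^2 - 30*x + 15 = 0.
  Factor: -3*x^2 - 30*x + 15 = -3*(x^2 + 10*x - 5); x^2 + 10*x - 5 = 0 has no rational roots; quadratic formula: x = (-10 ± √120)/2.
  ⇒ x = -sqrt(30) - 5 ≈ -10.4772, -5 + sqrt(30) ≈ 0.4772

f''(x) = -180/(x^3 + 15*x^2 + 75*x + 125)
Second-derivative test at each critical point:
  f''(-10.4772) = 1.0954 > 0 → local minimum
  f''(0.4772) = -1.0954 < 0 → local maximum

Critical points: x = -sqrt(30) - 5 ≈ -10.4772 (local minimum); x = -5 + sqrt(30) ≈ 0.4772 (local maximum)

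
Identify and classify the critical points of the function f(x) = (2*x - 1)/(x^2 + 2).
f'(x) = 2*(-x^2 + x + 2)/(x^4 + 4*x^2 + 4)

Solve f'(x) = 0:
  f'(x) = -2*(x - 2)*(x + 1)/(x^2 + 2)^2; the denominator is positive wherever f is defined, so f'(x) = 0 ⇔ -2*x^2 + 2*x + 4 = 0.
  Factor: -2*x^2 + 2*x + 4 = -2*(x - 2)*(x + 1) = 0.
  ⇒ x = -1, 2

f''(x) = 2*(4*x^2*(2*x - 1) + (1 - 6*x)*(x^2 + 2))/(x^2 + 2)^3
Second-derivative test at each critical point:
  f''(-1) = 2/3 > 0 → local minimum
  f''(2) = -1/6 < 0 → local maximum

Critical points: x = -1 (local minimum); x = 2 (local maximum)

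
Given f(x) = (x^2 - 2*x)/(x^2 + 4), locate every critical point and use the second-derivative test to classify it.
f'(x) = 2*(x^2 + 4*x - 4)/(x^4 + 8*x^2 + 16)

Solve f'(x) = 0:
  f'(x) = 2*(x^2 + 4*x - 4)/(x^2 + 4)^2; the denominator is positive wherever f is defined, so f'(x) = 0 ⇔ 2*x^2 + 8*x - 8 = 0.
  Factor: 2*x^2 + 8*x - 8 = 2*(x^2 + 4*x - 4); x^2 + 4*x - 4 = 0 has no rational roots; quadratic formula: x = (-4 ± √32)/2.
  ⇒ x = -2*sqrt(2) - 2 ≈ -4.8284, -2 + 2*sqrt(2) ≈ 0.8284

f''(x) = 4*(-x^3 - 6*x^2 + 12*x + 8)/(x^6 + 12*x^4 + 48*x^2 + 64)
Second-derivative test at each critical point:
  f''(-4.8284) = -0.0152 < 0 → local maximum
  f''(0.8284) = 0.5152 > 0 → local minimum

Critical points: x = -2*sqrt(2) - 2 ≈ -4.8284 (local maximum); x = -2 + 2*sqrt(2) ≈ 0.8284 (local minimum)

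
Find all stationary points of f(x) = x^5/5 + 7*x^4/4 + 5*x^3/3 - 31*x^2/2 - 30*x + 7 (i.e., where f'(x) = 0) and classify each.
f'(x) = x^4 + 7*x^3 + 5*x^2 - 31*x - 30

Solve f'(x) = 0:
  Factor: x^4 + 7*x^3 + 5*x^2 - 31*x - 30 = (x - 2)*(x + 1)*(x + 3)*(x + 5) = 0.
  ⇒ x = -5, -3, -1, 2

f''(x) = 4*x^3 + 21*x^2 + 10*x - 31
Second-derivative test at each critical point:
  f''(-5) = -56 < 0 → local maximum
  f''(-3) = 20 > 0 → local minimum
  f''(-1) = -24 < 0 → local maximum
  f''(2) = 105 > 0 → local minimum

Critical points: x = -5 (local maximum); x = -3 (local minimum); x = -1 (local maximum); x = 2 (local minimum)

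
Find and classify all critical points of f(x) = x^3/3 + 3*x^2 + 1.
f'(x) = x*(x + 6)

Solve f'(x) = 0:
  Factor: x^2 + 6*x = x*(x + 6) = 0.
  ⇒ x = -6, 0

f''(x) = 2*x + 6
Second-derivative test at each critical point:
  f''(-6) = -6 < 0 → local maximum
  f''(0) = 6 > 0 → local minimum

Critical points: x = -6 (local maximum); x = 0 (local minimum)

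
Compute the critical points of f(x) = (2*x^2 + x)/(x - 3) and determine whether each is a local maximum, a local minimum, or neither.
f'(x) = (2*x^2 - 12*x - 3)/(x^2 - 6*x + 9)

Solve f'(x) = 0:
  f'(x) = (2*x^2 - 12*x - 3)/(x - 3)^2; the denominator is positive wherever f is defined, so f'(x) = 0 ⇔ 2*x^2 - 12*x - 3 = 0.
  2*x^2 - 12*x - 3 = 0 has no rational roots; quadratic formula: x = (12 ± √168)/4.
  ⇒ x = 3 - sqrt(42)/2 ≈ -0.2404, 3 + sqrt(42)/2 ≈ 6.2404

f''(x) = 42/(x^3 - 9*x^2 + 27*x - 27)
Second-derivative test at each critical point:
  f''(-0.2404) = -1.2344 < 0 → local maximum
  f''(6.2404) = 1.2344 > 0 → local minimum

Critical points: x = 3 - sqrt(42)/2 ≈ -0.2404 (local maximum); x = 3 + sqrt(42)/2 ≈ 6.2404 (local minimum)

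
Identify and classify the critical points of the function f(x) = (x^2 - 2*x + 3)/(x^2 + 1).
f'(x) = 2*(x^2 - 2*x - 1)/(x^4 + 2*x^2 + 1)

Solve f'(x) = 0:
  f'(x) = 2*(x^2 - 2*x - 1)/(x^2 + 1)^2; the denominator is positive wherever f is defined, so f'(x) = 0 ⇔ 2*x^2 - 4*x - 2 = 0.
  Factor: 2*x^2 - 4*x - 2 = 2*(x^2 - 2*x - 1); x^2 - 2*x - 1 = 0 has no rational roots; quadratic formula: x = (2 ± √8)/2.
  ⇒ x = 1 - sqrt(2) ≈ -0.4142, 1 + sqrt(2) ≈ 2.4142

f''(x) = 4*(-x^3 + 3*x^2 + 3*x - 1)/(x^6 + 3*x^4 + 3*x^2 + 1)
Second-derivative test at each critical point:
  f''(-0.4142) = -4.1213 < 0 → local maximum
  f''(2.4142) = 0.1213 > 0 → local minimum

Critical points: x = 1 - sqrt(2) ≈ -0.4142 (local maximum); x = 1 + sqrt(2) ≈ 2.4142 (local minimum)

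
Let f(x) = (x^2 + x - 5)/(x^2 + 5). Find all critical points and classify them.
f'(x) = (-x^2 + 20*x + 5)/(x^4 + 10*x^2 + 25)

Solve f'(x) = 0:
  f'(x) = -(x^2 - 20*x - 5)/(x^2 + 5)^2; the denominator is positive wherever f is defined, so f'(x) = 0 ⇔ -x^2 + 20*x + 5 = 0.
  x^2 - 20*x - 5 = 0 has no rational roots; quadratic formula: x = (20 ± √420)/2.
  ⇒ x = 10 - sqrt(105) ≈ -0.2470, 10 + sqrt(105) ≈ 20.2470

f''(x) = 2*(x^3 - 30*x^2 - 15*x + 50)/(x^6 + 15*x^4 + 75*x^2 + 125)
Second-derivative test at each critical point:
  f''(-0.2470) = 0.8001 > 0 → local minimum
  f''(20.2470) = -1.190e-04 < 0 → local maximum

Critical points: x = 10 - sqrt(105) ≈ -0.2470 (local minimum); x = 10 + sqrt(105) ≈ 20.2470 (local maximum)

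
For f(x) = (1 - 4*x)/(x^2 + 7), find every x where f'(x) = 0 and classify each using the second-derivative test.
f'(x) = 2*(2*x^2 - x - 14)/(x^4 + 14*x^2 + 49)

Solve f'(x) = 0:
  f'(x) = 2*(2*x^2 - x - 14)/(x^2 + 7)^2; the denominator is positive wherever f is defined, so f'(x) = 0 ⇔ 4*x^2 - 2*x - 28 = 0.
  Factor: 4*x^2 - 2*x - 28 = 2*(2*x^2 - x - 14); 2*x^2 - x - 14 = 0 has no rational roots; quadratic formula: x = (1 ± √113)/4.
  ⇒ x = 1/4 - sqrt(113)/4 ≈ -2.4075, 1/4 + sqrt(113)/4 ≈ 2.9075

f''(x) = 2*(4*x^2*(1 - 4*x) + (12*x - 1)*(x^2 + 7))/(x^2 + 7)^3
Second-derivative test at each critical point:
  f''(-2.4075) = -0.1298 < 0 → local maximum
  f''(2.9075) = 0.0890 > 0 → local minimum

Critical points: x = 1/4 - sqrt(113)/4 ≈ -2.4075 (local maximum); x = 1/4 + sqrt(113)/4 ≈ 2.9075 (local minimum)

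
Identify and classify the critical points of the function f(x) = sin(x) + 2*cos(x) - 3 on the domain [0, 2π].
f'(x) = -2*sin(x) + cos(x)

Solve f'(x) = 0 on [0, 2π]:
  f'(x) = 0 ⇔ cos(x) = 2*sin(x) ⇔ tan(x) = 1/2, i.e. x = arctan(1/2) + nπ; keep the solutions lying in [0, 2π].
  ⇒ x = atan(1/2) ≈ 0.4636, atan(1/2) + pi ≈ 3.6052

f''(x) = -sin(x) - 2*cos(x)
Second-derivative test at each critical point:
  f''(0.4636) = -2.2361 < 0 → local maximum
  f''(3.6052) = 2.2361 > 0 → local minimum

Critical points: x = atan(1/2) ≈ 0.4636 (local maximum); x = atan(1/2) + pi ≈ 3.6052 (local minimum)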